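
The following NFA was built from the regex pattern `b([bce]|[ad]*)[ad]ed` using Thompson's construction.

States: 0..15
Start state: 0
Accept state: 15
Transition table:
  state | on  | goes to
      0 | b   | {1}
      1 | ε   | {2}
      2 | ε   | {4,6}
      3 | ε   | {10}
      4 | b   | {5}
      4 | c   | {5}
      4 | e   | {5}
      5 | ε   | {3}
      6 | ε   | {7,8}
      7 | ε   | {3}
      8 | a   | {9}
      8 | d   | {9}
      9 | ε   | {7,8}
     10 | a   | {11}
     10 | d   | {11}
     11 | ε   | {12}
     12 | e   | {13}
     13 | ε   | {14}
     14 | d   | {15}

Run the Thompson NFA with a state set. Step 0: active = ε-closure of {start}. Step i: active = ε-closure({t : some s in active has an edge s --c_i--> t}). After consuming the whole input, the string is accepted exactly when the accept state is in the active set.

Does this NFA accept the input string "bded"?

initial (ε-close {0}): {0}
'b' @ 1: {1,2,3,4,6,7,8,10}
'd' @ 2: {3,7,8,9,10,11,12}
'e' @ 3: {13,14}
'd' @ 4: {15}  ✓accept
after full input: {15}  (accept=15 in)

Answer: ACCEPT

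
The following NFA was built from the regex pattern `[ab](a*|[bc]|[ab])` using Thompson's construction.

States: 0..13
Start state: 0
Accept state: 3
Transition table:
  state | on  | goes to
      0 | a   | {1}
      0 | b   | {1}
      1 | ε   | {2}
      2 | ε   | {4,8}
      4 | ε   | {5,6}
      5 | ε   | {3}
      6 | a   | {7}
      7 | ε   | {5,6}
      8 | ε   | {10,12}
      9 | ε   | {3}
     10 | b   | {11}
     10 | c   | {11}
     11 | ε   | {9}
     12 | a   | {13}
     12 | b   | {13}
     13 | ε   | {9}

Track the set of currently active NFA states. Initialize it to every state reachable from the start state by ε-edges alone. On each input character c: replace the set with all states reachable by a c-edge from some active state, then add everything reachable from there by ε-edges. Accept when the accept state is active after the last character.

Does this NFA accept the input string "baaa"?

initial (ε-close {0}): {0}
'b' @ 1: {1,2,3,4,5,6,8,10,12}  [accepting]
'a' @ 2: {3,5,6,7,9,13}  [accepting]
'a' @ 3: {3,5,6,7}  [accepting]
'a' @ 4: {3,5,6,7}  [accepting]
after full input: {3,5,6,7}  (accept=3 in)

Answer: ACCEPT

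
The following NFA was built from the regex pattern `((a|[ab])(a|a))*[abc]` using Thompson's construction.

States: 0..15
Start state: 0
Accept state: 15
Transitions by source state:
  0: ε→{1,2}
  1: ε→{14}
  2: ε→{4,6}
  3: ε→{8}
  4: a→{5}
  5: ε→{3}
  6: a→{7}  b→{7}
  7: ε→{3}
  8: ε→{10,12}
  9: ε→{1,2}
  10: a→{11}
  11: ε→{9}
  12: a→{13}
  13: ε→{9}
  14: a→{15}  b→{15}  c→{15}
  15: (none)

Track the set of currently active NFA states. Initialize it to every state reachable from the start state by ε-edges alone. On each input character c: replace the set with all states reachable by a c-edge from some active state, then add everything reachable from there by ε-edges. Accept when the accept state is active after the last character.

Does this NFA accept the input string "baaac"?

Answer: ACCEPT

Steps:
S₀ = ε-closure({0}) = {0,1,2,4,6,14}
'b' @ 1: {3,7,8,10,12,15}  ✓accept
'a' @ 2: {1,2,4,6,9,11,13,14}
'a' @ 3: {3,5,7,8,10,12,15}  ✓accept
'a' @ 4: {1,2,4,6,9,11,13,14}
'c' @ 5: {15}  ✓accept
after full input: {15}  (accept=15 in)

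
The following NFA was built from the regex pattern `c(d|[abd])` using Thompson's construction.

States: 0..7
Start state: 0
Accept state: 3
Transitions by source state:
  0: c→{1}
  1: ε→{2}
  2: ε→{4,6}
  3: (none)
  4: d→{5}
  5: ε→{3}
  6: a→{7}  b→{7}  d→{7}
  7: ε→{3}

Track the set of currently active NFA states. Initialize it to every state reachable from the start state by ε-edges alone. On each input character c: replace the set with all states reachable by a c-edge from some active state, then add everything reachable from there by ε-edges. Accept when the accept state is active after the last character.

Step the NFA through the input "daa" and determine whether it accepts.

start: ε-closure({0}) = {0}
'd' @ 1: {}  — state set empty
rest 'aa' ignored (set empty)
after full input: {}  (accept=3 not in)

Answer: REJECT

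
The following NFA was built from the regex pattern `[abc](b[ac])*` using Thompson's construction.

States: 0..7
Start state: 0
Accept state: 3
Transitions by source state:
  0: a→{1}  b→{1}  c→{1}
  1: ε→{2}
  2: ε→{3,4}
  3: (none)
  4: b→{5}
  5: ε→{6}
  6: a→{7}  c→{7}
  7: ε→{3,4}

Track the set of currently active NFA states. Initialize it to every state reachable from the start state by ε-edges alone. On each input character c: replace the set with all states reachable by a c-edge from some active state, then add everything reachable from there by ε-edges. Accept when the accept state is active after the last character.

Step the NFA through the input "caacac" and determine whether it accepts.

start: ε-closure({0}) = {0}
'c' @ 1: {1,2,3,4}  (accept∈set)
'a' @ 2: {}  — no active states
rest 'acac' ignored (set empty)
final: {}; accept 3 not in set

Answer: REJECT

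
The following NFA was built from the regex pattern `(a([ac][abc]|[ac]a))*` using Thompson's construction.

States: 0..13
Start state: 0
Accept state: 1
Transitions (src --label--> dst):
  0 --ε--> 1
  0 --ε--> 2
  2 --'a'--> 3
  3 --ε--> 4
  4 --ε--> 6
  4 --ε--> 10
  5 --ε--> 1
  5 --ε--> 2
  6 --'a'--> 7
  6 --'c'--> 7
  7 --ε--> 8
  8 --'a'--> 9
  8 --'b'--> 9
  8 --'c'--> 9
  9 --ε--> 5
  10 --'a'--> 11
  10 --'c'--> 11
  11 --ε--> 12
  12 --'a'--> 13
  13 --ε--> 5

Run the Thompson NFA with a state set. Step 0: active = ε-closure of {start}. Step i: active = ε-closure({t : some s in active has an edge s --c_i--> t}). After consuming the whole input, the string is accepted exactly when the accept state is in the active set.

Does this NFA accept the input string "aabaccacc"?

initial (ε-close {0}): {0,1,2}
'a' @ 1: {3,4,6,10}
'a' @ 2: {7,8,11,12}
'b' @ 3: {1,2,5,9}  ✓accept
'a' @ 4: {3,4,6,10}
'c' @ 5: {7,8,11,12}
'c' @ 6: {1,2,5,9}  ✓accept
'a' @ 7: {3,4,6,10}
'c' @ 8: {7,8,11,12}
'c' @ 9: {1,2,5,9}  ✓accept
final: {1,2,5,9}; accept 1 in set

Answer: ACCEPT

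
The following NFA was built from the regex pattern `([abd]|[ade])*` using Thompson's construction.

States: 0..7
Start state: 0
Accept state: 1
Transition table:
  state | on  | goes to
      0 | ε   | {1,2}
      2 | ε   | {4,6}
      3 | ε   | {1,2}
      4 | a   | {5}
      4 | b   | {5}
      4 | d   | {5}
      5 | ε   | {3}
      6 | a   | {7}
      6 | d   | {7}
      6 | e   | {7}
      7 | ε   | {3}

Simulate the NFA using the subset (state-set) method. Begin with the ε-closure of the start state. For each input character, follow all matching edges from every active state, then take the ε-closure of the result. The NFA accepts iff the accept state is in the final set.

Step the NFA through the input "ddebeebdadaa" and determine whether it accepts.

Answer: ACCEPT

Trace:
S₀ = ε-closure({0}) = {0,1,2,4,6}
'd' @ 1: {1,2,3,4,5,6,7}  (accept∈set)
'd' @ 2: {1,2,3,4,5,6,7}  (accept∈set)
'e' @ 3: {1,2,3,4,6,7}  (accept∈set)
'b' @ 4: {1,2,3,4,5,6}  (accept∈set)
'e' @ 5: {1,2,3,4,6,7}  (accept∈set)
'e' @ 6: {1,2,3,4,6,7}  (accept∈set)
'b' @ 7: {1,2,3,4,5,6}  (accept∈set)
'd' @ 8: {1,2,3,4,5,6,7}  (accept∈set)
'a' @ 9: {1,2,3,4,5,6,7}  (accept∈set)
'd' @ 10: {1,2,3,4,5,6,7}  (accept∈set)
'a' @ 11: {1,2,3,4,5,6,7}  (accept∈set)
'a' @ 12: {1,2,3,4,5,6,7}  (accept∈set)
final: {1,2,3,4,5,6,7}; accept 1 in set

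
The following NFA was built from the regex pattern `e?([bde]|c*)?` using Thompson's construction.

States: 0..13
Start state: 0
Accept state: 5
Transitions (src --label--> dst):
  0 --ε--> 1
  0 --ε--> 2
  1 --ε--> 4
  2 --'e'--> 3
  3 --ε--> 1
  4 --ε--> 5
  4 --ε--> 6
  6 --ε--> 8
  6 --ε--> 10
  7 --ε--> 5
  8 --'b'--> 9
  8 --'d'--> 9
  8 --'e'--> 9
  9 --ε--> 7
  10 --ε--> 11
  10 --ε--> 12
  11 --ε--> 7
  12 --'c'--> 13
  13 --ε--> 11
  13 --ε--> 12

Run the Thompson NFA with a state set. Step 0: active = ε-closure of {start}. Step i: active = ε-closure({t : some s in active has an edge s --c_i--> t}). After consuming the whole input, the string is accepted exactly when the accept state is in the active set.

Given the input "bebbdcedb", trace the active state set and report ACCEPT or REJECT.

Answer: REJECT

Derivation:
initial (ε-close {0}): {0,1,2,4,5,6,7,8,10,11,12}
'b' @ 1: {5,7,9}  ✓accept
'e' @ 2: {}  — dead — no transitions
rest 'bbdcedb' ignored (set empty)
end set {} — state 5 not in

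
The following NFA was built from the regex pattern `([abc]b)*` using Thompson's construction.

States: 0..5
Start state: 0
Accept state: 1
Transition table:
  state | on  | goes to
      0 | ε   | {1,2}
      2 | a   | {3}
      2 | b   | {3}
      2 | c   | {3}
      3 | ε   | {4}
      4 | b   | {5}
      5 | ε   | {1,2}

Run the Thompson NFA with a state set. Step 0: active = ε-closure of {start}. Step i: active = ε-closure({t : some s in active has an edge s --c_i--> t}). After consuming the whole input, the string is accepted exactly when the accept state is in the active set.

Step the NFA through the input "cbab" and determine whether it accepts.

Answer: ACCEPT

Derivation:
initial (ε-close {0}): {0,1,2}
'c' @ 1: {3,4}
'b' @ 2: {1,2,5}  [accepting]
'a' @ 3: {3,4}
'b' @ 4: {1,2,5}  [accepting]
final: {1,2,5}; accept 1 in set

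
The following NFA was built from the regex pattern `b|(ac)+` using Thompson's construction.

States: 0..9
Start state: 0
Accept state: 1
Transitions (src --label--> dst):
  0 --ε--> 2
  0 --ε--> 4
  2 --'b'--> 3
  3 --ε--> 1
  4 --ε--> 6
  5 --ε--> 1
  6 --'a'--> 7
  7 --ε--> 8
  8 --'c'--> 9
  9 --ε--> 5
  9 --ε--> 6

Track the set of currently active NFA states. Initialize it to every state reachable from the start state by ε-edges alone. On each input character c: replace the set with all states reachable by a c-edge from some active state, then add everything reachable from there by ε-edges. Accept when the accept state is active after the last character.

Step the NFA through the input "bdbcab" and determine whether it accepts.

initial (ε-close {0}): {0,2,4,6}
'b' @ 1: {1,3}  ✓accept
'd' @ 2: {}  — dead — no transitions
rest 'bcab' ignored (set empty)
after full input: {}  (accept=1 not in)

Answer: REJECT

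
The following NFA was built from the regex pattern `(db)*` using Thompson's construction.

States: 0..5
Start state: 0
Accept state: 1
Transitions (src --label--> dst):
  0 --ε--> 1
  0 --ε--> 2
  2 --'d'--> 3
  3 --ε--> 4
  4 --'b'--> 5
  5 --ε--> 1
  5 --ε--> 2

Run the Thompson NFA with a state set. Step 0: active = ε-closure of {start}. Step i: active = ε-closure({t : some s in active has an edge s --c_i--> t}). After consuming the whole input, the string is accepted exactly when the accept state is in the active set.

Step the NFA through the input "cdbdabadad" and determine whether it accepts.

Answer: REJECT

Derivation:
start: ε-closure({0}) = {0,1,2}
'c' @ 1: {}  — no active states
rest 'dbdabadad' ignored (set empty)
end set {} — state 1 not in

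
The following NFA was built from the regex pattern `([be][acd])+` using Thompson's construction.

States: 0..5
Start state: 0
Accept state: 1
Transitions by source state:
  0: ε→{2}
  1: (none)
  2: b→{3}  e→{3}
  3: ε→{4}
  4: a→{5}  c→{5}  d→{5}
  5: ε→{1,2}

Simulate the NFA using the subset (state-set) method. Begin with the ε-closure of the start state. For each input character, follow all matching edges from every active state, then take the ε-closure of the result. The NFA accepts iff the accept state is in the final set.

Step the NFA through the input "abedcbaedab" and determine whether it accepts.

start: ε-closure({0}) = {0,2}
'a' @ 1: {}  — state set empty
rest 'bedcbaedab' ignored (set empty)
end set {} — state 1 not in

Answer: REJECT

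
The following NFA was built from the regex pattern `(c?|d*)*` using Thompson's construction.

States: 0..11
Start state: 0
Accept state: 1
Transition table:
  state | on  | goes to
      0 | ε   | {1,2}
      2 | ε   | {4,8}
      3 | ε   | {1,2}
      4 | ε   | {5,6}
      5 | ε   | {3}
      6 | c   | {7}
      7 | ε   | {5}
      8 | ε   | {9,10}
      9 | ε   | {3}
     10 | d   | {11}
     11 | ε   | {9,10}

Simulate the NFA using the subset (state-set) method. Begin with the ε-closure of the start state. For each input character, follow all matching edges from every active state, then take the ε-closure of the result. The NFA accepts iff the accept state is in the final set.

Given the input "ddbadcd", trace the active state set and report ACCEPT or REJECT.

Answer: REJECT

Derivation:
S₀ = ε-closure({0}) = {0,1,2,3,4,5,6,8,9,10}
'd' @ 1: {1,2,3,4,5,6,8,9,10,11}  ✓accept
'd' @ 2: {1,2,3,4,5,6,8,9,10,11}  ✓accept
'b' @ 3: {}  — dead — no transitions
rest 'adcd' ignored (set empty)
after full input: {}  (accept=1 not in)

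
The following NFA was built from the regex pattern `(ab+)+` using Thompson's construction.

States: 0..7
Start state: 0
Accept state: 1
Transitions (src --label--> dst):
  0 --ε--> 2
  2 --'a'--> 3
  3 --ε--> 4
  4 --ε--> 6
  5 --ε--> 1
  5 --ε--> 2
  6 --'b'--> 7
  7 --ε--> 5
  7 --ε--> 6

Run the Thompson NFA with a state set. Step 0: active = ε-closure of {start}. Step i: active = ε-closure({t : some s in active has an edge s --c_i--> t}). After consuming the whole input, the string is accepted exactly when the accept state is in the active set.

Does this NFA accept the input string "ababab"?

start: ε-closure({0}) = {0,2}
'a' @ 1: {3,4,6}
'b' @ 2: {1,2,5,6,7}  ✓accept
'a' @ 3: {3,4,6}
'b' @ 4: {1,2,5,6,7}  ✓accept
'a' @ 5: {3,4,6}
'b' @ 6: {1,2,5,6,7}  ✓accept
after full input: {1,2,5,6,7}  (accept=1 in)

Answer: ACCEPT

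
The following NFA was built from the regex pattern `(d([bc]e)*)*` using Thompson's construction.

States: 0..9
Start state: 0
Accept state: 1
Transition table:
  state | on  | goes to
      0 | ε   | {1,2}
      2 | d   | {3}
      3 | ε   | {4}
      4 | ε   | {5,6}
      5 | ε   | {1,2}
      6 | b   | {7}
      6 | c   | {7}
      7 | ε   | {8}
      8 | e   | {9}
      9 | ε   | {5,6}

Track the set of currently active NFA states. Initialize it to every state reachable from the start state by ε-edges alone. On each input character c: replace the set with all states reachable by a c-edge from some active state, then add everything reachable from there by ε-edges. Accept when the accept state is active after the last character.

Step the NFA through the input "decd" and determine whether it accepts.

Answer: REJECT

Trace:
start: ε-closure({0}) = {0,1,2}
'd' @ 1: {1,2,3,4,5,6}  ✓accept
'e' @ 2: {}  — state set empty
rest 'cd' ignored (set empty)
final: {}; accept 1 not in set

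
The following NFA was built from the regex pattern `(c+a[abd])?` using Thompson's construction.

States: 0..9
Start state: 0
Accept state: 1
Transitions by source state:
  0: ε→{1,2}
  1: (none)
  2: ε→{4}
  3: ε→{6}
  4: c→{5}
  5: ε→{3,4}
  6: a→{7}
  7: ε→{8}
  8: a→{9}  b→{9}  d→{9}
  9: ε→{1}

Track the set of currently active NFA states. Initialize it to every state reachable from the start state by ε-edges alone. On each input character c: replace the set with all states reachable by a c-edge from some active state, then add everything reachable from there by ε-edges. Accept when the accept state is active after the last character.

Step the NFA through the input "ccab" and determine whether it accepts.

S₀ = ε-closure({0}) = {0,1,2,4}
'c' @ 1: {3,4,5,6}
'c' @ 2: {3,4,5,6}
'a' @ 3: {7,8}
'b' @ 4: {1,9}  ✓accept
after full input: {1,9}  (accept=1 in)

Answer: ACCEPT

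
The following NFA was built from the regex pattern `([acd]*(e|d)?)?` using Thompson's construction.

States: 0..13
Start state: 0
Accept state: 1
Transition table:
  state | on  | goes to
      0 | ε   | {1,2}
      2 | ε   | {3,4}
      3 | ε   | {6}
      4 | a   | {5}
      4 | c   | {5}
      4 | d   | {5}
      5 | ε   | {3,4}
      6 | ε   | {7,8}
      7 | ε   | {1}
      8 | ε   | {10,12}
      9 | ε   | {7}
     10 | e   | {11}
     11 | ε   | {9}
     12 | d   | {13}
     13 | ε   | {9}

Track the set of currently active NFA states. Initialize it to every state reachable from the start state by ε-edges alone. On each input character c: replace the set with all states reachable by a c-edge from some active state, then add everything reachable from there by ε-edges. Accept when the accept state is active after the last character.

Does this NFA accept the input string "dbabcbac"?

Answer: REJECT

Steps:
start: ε-closure({0}) = {0,1,2,3,4,6,7,8,10,12}
'd' @ 1: {1,3,4,5,6,7,8,9,10,12,13}  ✓accept
'b' @ 2: {}  — dead — no transitions
rest 'abcbac' ignored (set empty)
final: {}; accept 1 not in set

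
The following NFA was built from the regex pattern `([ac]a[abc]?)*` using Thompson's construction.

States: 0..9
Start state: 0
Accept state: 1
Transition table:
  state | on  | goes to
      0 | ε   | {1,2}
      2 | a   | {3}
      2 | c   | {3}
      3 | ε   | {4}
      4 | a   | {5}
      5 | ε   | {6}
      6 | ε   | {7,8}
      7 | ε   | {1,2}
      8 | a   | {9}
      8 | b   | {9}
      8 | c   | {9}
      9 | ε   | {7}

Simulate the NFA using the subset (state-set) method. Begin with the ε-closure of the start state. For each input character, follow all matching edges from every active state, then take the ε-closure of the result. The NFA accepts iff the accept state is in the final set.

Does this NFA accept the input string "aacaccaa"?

Answer: ACCEPT

Derivation:
S₀ = ε-closure({0}) = {0,1,2}
'a' @ 1: {3,4}
'a' @ 2: {1,2,5,6,7,8}  ✓accept
'c' @ 3: {1,2,3,4,7,9}  ✓accept
'a' @ 4: {1,2,3,4,5,6,7,8}  ✓accept
'c' @ 5: {1,2,3,4,7,9}  ✓accept
'c' @ 6: {3,4}
'a' @ 7: {1,2,5,6,7,8}  ✓accept
'a' @ 8: {1,2,3,4,7,9}  ✓accept
final: {1,2,3,4,7,9}; accept 1 in set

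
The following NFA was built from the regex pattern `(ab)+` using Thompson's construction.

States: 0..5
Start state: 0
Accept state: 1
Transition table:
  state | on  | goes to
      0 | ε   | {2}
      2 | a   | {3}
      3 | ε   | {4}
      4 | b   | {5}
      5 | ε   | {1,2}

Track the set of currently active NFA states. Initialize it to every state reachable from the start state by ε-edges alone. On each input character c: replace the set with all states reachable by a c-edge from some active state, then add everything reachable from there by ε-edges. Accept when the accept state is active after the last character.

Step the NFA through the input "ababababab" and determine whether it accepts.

Answer: ACCEPT

Derivation:
start: ε-closure({0}) = {0,2}
'a' @ 1: {3,4}
'b' @ 2: {1,2,5}  (accept∈set)
'a' @ 3: {3,4}
'b' @ 4: {1,2,5}  (accept∈set)
'a' @ 5: {3,4}
'b' @ 6: {1,2,5}  (accept∈set)
'a' @ 7: {3,4}
'b' @ 8: {1,2,5}  (accept∈set)
'a' @ 9: {3,4}
'b' @ 10: {1,2,5}  (accept∈set)
after full input: {1,2,5}  (accept=1 in)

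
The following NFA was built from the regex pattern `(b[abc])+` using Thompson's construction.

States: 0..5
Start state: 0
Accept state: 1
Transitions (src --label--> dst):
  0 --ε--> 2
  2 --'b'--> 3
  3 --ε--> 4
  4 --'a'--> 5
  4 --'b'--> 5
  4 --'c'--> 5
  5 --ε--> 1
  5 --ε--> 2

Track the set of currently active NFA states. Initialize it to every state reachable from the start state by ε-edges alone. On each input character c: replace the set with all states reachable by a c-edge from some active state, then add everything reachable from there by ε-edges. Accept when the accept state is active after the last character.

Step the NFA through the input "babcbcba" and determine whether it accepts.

Answer: ACCEPT

Trace:
initial (ε-close {0}): {0,2}
'b' @ 1: {3,4}
'a' @ 2: {1,2,5}  (accept∈set)
'b' @ 3: {3,4}
'c' @ 4: {1,2,5}  (accept∈set)
'b' @ 5: {3,4}
'c' @ 6: {1,2,5}  (accept∈set)
'b' @ 7: {3,4}
'a' @ 8: {1,2,5}  (accept∈set)
after full input: {1,2,5}  (accept=1 in)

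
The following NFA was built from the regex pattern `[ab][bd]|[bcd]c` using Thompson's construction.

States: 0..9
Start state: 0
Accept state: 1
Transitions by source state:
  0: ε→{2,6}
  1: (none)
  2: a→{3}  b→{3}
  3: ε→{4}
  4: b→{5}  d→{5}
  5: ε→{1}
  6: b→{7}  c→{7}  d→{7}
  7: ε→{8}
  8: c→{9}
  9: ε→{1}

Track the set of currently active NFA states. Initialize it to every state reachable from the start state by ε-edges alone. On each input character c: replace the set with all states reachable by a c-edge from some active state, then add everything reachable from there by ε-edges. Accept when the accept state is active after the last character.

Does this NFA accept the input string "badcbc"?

S₀ = ε-closure({0}) = {0,2,6}
'b' @ 1: {3,4,7,8}
'a' @ 2: {}  — state set empty
rest 'dcbc' ignored (set empty)
final: {}; accept 1 not in set

Answer: REJECT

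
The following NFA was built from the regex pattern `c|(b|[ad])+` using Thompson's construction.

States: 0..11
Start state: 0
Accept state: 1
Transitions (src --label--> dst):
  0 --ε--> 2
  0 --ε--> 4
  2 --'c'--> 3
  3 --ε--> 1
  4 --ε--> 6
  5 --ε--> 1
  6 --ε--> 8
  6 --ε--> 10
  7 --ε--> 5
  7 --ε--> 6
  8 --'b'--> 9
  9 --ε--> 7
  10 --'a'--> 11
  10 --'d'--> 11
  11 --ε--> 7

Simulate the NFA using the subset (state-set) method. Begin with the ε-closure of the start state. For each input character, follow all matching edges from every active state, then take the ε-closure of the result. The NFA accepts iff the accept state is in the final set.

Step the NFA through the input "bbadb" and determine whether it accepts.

Answer: ACCEPT

Derivation:
S₀ = ε-closure({0}) = {0,2,4,6,8,10}
'b' @ 1: {1,5,6,7,8,9,10}  ✓accept
'b' @ 2: {1,5,6,7,8,9,10}  ✓accept
'a' @ 3: {1,5,6,7,8,10,11}  ✓accept
'd' @ 4: {1,5,6,7,8,10,11}  ✓accept
'b' @ 5: {1,5,6,7,8,9,10}  ✓accept
end set {1,5,6,7,8,9,10} — state 1 in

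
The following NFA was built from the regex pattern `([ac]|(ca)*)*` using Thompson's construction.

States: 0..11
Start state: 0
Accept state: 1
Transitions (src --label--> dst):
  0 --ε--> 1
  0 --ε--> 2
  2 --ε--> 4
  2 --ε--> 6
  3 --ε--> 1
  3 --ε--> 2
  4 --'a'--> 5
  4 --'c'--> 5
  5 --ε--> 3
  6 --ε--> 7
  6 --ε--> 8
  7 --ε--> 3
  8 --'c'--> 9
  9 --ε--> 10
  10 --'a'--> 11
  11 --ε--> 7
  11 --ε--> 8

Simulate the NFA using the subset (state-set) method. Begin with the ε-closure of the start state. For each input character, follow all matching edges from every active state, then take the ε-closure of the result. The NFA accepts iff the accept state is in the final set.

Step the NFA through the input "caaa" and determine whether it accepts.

S₀ = ε-closure({0}) = {0,1,2,3,4,6,7,8}
'c' @ 1: {1,2,3,4,5,6,7,8,9,10}  [accepting]
'a' @ 2: {1,2,3,4,5,6,7,8,11}  [accepting]
'a' @ 3: {1,2,3,4,5,6,7,8}  [accepting]
'a' @ 4: {1,2,3,4,5,6,7,8}  [accepting]
after full input: {1,2,3,4,5,6,7,8}  (accept=1 in)

Answer: ACCEPT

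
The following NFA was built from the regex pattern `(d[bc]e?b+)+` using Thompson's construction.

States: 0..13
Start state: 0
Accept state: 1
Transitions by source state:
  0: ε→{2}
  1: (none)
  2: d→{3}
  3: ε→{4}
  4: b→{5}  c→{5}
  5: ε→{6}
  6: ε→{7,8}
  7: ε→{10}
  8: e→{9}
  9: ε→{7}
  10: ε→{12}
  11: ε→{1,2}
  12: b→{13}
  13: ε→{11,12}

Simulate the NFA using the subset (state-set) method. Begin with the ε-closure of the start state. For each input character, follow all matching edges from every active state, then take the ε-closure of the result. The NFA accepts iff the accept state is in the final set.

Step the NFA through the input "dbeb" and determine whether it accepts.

S₀ = ε-closure({0}) = {0,2}
'd' @ 1: {3,4}
'b' @ 2: {5,6,7,8,10,12}
'e' @ 3: {7,9,10,12}
'b' @ 4: {1,2,11,12,13}  (accept∈set)
end set {1,2,11,12,13} — state 1 in

Answer: ACCEPT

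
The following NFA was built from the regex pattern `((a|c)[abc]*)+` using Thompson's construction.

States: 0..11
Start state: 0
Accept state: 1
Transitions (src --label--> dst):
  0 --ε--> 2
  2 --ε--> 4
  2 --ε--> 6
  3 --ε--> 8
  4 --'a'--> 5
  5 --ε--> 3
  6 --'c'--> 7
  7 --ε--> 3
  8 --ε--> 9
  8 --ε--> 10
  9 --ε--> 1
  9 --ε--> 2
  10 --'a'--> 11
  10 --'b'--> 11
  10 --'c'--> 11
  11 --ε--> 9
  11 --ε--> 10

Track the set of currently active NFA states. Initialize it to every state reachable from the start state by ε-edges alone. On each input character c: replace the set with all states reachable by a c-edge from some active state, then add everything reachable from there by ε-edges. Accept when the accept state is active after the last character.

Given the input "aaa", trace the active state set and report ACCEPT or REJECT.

Answer: ACCEPT

Derivation:
initial (ε-close {0}): {0,2,4,6}
'a' @ 1: {1,2,3,4,5,6,8,9,10}  ✓accept
'a' @ 2: {1,2,3,4,5,6,8,9,10,11}  ✓accept
'a' @ 3: {1,2,3,4,5,6,8,9,10,11}  ✓accept
end set {1,2,3,4,5,6,8,9,10,11} — state 1 in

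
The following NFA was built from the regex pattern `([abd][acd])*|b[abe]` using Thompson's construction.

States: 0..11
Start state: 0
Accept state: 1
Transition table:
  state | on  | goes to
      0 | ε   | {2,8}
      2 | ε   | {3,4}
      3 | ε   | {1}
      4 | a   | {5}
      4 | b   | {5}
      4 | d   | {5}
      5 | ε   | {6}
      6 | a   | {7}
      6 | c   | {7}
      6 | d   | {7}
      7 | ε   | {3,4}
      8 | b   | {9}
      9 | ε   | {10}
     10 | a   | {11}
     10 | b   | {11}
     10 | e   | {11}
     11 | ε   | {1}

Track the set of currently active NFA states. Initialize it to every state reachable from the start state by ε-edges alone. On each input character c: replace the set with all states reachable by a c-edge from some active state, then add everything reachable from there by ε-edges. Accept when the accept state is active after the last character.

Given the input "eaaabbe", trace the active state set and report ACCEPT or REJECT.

S₀ = ε-closure({0}) = {0,1,2,3,4,8}
'e' @ 1: {}  — no active states
rest 'aaabbe' ignored (set empty)
after full input: {}  (accept=1 not in)

Answer: REJECT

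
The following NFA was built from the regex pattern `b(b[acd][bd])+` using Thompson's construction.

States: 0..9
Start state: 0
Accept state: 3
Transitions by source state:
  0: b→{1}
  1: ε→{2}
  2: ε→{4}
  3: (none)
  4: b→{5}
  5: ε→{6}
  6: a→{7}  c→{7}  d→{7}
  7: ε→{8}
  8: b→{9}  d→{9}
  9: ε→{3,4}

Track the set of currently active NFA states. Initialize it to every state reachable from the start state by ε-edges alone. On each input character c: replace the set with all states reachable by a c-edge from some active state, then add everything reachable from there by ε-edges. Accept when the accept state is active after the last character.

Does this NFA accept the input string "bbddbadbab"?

Answer: ACCEPT

Trace:
S₀ = ε-closure({0}) = {0}
'b' @ 1: {1,2,4}
'b' @ 2: {5,6}
'd' @ 3: {7,8}
'd' @ 4: {3,4,9}  ✓accept
'b' @ 5: {5,6}
'a' @ 6: {7,8}
'd' @ 7: {3,4,9}  ✓accept
'b' @ 8: {5,6}
'a' @ 9: {7,8}
'b' @ 10: {3,4,9}  ✓accept
after full input: {3,4,9}  (accept=3 in)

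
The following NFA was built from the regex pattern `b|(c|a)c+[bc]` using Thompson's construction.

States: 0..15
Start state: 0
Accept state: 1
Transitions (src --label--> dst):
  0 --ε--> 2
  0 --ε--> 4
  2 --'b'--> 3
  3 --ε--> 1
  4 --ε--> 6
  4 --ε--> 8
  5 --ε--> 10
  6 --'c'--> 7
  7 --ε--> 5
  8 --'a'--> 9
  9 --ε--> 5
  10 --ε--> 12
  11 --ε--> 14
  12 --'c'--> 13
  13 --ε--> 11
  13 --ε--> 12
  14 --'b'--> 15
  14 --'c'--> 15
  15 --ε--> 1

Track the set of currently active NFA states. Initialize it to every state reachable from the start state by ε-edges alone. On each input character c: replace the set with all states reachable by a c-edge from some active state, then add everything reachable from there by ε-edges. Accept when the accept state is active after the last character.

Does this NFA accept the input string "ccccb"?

start: ε-closure({0}) = {0,2,4,6,8}
'c' @ 1: {5,7,10,12}
'c' @ 2: {11,12,13,14}
'c' @ 3: {1,11,12,13,14,15}  [accepting]
'c' @ 4: {1,11,12,13,14,15}  [accepting]
'b' @ 5: {1,15}  [accepting]
end set {1,15} — state 1 in

Answer: ACCEPT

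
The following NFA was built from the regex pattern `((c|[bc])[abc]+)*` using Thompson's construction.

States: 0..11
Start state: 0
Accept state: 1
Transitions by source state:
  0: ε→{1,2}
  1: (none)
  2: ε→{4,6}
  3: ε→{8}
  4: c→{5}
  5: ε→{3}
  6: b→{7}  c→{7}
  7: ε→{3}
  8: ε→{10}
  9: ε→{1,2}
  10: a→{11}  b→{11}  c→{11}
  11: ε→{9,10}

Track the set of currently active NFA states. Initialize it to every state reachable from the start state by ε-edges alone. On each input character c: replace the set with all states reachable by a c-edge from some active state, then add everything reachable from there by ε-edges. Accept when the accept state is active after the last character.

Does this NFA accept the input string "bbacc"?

S₀ = ε-closure({0}) = {0,1,2,4,6}
'b' @ 1: {3,7,8,10}
'b' @ 2: {1,2,4,6,9,10,11}  (accept∈set)
'a' @ 3: {1,2,4,6,9,10,11}  (accept∈set)
'c' @ 4: {1,2,3,4,5,6,7,8,9,10,11}  (accept∈set)
'c' @ 5: {1,2,3,4,5,6,7,8,9,10,11}  (accept∈set)
final: {1,2,3,4,5,6,7,8,9,10,11}; accept 1 in set

Answer: ACCEPT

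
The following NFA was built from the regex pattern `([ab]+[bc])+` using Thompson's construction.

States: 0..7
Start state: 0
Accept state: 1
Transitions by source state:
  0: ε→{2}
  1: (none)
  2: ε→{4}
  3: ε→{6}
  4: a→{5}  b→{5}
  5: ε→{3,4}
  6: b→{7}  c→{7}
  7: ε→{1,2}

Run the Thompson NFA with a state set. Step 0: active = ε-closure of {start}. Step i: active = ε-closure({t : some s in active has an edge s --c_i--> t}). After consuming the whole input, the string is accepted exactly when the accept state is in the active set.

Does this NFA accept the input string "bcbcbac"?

Answer: ACCEPT

Steps:
start: ε-closure({0}) = {0,2,4}
'b' @ 1: {3,4,5,6}
'c' @ 2: {1,2,4,7}  ✓accept
'b' @ 3: {3,4,5,6}
'c' @ 4: {1,2,4,7}  ✓accept
'b' @ 5: {3,4,5,6}
'a' @ 6: {3,4,5,6}
'c' @ 7: {1,2,4,7}  ✓accept
final: {1,2,4,7}; accept 1 in set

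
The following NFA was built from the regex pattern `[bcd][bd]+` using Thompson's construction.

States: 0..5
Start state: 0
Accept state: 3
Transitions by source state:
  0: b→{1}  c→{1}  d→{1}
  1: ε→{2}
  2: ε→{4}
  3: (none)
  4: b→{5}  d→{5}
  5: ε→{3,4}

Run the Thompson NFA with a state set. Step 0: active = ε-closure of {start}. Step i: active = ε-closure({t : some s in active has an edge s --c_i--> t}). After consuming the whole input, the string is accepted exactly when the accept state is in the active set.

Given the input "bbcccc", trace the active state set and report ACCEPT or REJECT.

Answer: REJECT

Derivation:
S₀ = ε-closure({0}) = {0}
'b' @ 1: {1,2,4}
'b' @ 2: {3,4,5}  [accepting]
'c' @ 3: {}  — dead — no transitions
rest 'ccc' ignored (set empty)
end set {} — state 3 not in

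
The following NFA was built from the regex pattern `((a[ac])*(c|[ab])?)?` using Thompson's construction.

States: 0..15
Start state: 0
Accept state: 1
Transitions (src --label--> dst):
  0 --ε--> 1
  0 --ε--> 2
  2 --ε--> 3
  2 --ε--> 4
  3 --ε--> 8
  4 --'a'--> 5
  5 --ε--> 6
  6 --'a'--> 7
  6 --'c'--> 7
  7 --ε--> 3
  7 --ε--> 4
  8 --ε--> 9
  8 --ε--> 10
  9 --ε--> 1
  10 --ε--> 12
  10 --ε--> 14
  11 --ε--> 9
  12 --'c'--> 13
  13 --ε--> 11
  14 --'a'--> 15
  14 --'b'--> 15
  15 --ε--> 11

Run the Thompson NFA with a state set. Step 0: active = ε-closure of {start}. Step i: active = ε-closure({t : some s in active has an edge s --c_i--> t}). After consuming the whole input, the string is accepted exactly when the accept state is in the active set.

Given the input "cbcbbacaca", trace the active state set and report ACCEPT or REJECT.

Answer: REJECT

Trace:
start: ε-closure({0}) = {0,1,2,3,4,8,9,10,12,14}
'c' @ 1: {1,9,11,13}  [accepting]
'b' @ 2: {}  — state set empty
rest 'cbbacaca' ignored (set empty)
after full input: {}  (accept=1 not in)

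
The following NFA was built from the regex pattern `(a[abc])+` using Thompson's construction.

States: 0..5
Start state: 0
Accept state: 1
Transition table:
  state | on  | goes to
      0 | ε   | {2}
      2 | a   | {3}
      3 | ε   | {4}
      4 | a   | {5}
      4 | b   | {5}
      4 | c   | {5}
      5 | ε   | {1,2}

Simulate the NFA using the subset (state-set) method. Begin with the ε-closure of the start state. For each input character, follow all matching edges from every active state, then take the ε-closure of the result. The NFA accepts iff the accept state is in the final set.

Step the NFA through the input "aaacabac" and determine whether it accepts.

Answer: ACCEPT

Derivation:
initial (ε-close {0}): {0,2}
'a' @ 1: {3,4}
'a' @ 2: {1,2,5}  [accepting]
'a' @ 3: {3,4}
'c' @ 4: {1,2,5}  [accepting]
'a' @ 5: {3,4}
'b' @ 6: {1,2,5}  [accepting]
'a' @ 7: {3,4}
'c' @ 8: {1,2,5}  [accepting]
after full input: {1,2,5}  (accept=1 in)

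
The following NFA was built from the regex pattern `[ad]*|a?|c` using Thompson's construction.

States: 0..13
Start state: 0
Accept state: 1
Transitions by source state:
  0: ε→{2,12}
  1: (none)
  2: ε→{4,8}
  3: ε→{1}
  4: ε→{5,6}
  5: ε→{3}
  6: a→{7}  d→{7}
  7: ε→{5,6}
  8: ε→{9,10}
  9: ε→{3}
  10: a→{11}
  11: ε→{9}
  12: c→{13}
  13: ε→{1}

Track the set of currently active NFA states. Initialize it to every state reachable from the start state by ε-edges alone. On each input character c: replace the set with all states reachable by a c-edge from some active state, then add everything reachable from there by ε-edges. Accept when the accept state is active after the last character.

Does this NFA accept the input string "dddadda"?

Answer: ACCEPT

Steps:
initial (ε-close {0}): {0,1,2,3,4,5,6,8,9,10,12}
'd' @ 1: {1,3,5,6,7}  ✓accept
'd' @ 2: {1,3,5,6,7}  ✓accept
'd' @ 3: {1,3,5,6,7}  ✓accept
'a' @ 4: {1,3,5,6,7}  ✓accept
'd' @ 5: {1,3,5,6,7}  ✓accept
'd' @ 6: {1,3,5,6,7}  ✓accept
'a' @ 7: {1,3,5,6,7}  ✓accept
final: {1,3,5,6,7}; accept 1 in set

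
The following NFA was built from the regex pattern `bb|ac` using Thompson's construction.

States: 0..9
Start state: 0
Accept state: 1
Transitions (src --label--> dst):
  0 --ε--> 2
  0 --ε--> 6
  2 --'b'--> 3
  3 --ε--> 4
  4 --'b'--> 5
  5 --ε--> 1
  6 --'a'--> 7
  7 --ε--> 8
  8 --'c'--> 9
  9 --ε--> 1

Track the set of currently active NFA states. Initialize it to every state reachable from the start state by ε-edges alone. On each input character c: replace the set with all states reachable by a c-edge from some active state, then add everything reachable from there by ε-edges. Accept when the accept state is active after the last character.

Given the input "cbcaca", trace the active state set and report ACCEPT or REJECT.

Answer: REJECT

Steps:
S₀ = ε-closure({0}) = {0,2,6}
'c' @ 1: {}  — dead — no transitions
rest 'bcaca' ignored (set empty)
final: {}; accept 1 not in set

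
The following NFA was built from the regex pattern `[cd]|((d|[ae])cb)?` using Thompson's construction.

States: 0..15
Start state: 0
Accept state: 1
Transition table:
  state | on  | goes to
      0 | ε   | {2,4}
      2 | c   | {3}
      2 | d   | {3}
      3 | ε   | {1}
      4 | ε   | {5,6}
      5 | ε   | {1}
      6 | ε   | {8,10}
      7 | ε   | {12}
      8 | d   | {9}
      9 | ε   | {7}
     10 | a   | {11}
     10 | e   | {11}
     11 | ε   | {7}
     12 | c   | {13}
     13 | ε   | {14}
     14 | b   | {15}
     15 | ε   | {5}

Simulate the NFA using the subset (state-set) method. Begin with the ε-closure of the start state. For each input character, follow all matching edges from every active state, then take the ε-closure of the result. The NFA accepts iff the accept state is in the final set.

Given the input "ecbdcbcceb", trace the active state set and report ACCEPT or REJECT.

start: ε-closure({0}) = {0,1,2,4,5,6,8,10}
'e' @ 1: {7,11,12}
'c' @ 2: {13,14}
'b' @ 3: {1,5,15}  [accepting]
'd' @ 4: {}  — no active states
rest 'cbcceb' ignored (set empty)
after full input: {}  (accept=1 not in)

Answer: REJECT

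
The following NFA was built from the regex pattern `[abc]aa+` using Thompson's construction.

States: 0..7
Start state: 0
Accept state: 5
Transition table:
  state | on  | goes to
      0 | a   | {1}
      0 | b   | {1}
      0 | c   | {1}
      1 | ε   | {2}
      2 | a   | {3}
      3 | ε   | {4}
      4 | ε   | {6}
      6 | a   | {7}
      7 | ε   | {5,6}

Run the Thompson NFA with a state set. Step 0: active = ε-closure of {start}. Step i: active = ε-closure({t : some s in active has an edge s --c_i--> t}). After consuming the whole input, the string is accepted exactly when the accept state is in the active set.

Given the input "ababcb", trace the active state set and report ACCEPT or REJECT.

initial (ε-close {0}): {0}
'a' @ 1: {1,2}
'b' @ 2: {}  — no active states
rest 'abcb' ignored (set empty)
end set {} — state 5 not in

Answer: REJECT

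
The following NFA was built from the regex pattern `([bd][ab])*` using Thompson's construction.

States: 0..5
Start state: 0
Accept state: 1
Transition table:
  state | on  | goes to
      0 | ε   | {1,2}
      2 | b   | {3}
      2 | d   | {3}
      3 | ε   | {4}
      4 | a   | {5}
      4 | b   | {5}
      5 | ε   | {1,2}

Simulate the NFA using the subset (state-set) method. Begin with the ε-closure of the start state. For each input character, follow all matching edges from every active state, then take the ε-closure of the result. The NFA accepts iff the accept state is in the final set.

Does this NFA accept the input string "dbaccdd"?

start: ε-closure({0}) = {0,1,2}
'd' @ 1: {3,4}
'b' @ 2: {1,2,5}  (accept∈set)
'a' @ 3: {}  — no active states
rest 'ccdd' ignored (set empty)
final: {}; accept 1 not in set

Answer: REJECT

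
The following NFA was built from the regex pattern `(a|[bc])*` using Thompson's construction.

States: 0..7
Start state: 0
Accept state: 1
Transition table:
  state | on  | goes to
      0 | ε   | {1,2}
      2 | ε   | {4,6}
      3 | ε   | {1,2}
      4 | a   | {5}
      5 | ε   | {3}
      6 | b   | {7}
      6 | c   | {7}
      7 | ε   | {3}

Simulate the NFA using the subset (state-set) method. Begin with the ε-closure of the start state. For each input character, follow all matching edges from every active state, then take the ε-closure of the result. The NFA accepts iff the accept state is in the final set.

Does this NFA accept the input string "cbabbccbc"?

Answer: ACCEPT

Derivation:
start: ε-closure({0}) = {0,1,2,4,6}
'c' @ 1: {1,2,3,4,6,7}  (accept∈set)
'b' @ 2: {1,2,3,4,6,7}  (accept∈set)
'a' @ 3: {1,2,3,4,5,6}  (accept∈set)
'b' @ 4: {1,2,3,4,6,7}  (accept∈set)
'b' @ 5: {1,2,3,4,6,7}  (accept∈set)
'c' @ 6: {1,2,3,4,6,7}  (accept∈set)
'c' @ 7: {1,2,3,4,6,7}  (accept∈set)
'b' @ 8: {1,2,3,4,6,7}  (accept∈set)
'c' @ 9: {1,2,3,4,6,7}  (accept∈set)
after full input: {1,2,3,4,6,7}  (accept=1 in)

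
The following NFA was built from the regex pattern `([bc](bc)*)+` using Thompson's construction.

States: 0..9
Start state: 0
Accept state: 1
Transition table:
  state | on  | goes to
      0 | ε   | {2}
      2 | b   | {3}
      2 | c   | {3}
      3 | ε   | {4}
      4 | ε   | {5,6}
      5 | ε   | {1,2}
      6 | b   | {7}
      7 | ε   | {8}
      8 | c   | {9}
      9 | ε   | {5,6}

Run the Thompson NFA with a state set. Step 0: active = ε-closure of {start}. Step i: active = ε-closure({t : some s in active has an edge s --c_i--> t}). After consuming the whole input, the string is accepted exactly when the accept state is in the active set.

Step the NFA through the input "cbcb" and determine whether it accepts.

Answer: ACCEPT

Trace:
start: ε-closure({0}) = {0,2}
'c' @ 1: {1,2,3,4,5,6}  [accepting]
'b' @ 2: {1,2,3,4,5,6,7,8}  [accepting]
'c' @ 3: {1,2,3,4,5,6,9}  [accepting]
'b' @ 4: {1,2,3,4,5,6,7,8}  [accepting]
final: {1,2,3,4,5,6,7,8}; accept 1 in set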